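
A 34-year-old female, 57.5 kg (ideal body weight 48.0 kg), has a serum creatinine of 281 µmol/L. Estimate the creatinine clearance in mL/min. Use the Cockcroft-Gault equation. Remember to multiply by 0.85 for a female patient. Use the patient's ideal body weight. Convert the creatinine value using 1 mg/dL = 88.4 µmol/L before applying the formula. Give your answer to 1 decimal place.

SCr = 281 / 88.4 = 3.179 mg/dL
CrCl = (140 − 34) × 48 / (72 × 3.179) × 0.85 = 5088.0 / 228.89 × 0.85 ≈ 18.9 mL/min

18.9 mL/min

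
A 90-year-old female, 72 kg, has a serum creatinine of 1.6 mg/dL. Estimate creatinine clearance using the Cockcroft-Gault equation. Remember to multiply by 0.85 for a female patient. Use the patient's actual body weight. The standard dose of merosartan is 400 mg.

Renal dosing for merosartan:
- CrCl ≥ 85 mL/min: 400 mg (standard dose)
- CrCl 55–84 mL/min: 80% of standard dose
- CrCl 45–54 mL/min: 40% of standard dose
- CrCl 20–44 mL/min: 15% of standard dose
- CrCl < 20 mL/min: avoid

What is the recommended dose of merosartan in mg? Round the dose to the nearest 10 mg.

60 mg

CrCl = (140 − 90) × 72 / (72 × 1.6) × 0.85 = 3600.0 / 115.20 × 0.85 ≈ 26.6 mL/min
CrCl ≈ 27 mL/min → bracket 20–44 mL/min.
15% of 400 mg = 60 mg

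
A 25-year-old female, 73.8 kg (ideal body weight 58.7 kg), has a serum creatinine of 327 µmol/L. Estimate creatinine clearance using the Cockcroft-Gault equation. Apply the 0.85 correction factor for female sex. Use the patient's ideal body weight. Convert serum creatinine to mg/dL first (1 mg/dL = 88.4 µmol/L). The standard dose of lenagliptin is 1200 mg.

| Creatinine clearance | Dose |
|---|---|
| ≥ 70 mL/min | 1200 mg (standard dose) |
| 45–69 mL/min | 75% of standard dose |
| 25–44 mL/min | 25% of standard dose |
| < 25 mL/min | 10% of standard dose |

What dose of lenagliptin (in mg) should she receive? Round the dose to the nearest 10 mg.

120 mg

SCr = 327 / 88.4 = 3.699 mg/dL
CrCl = (140 − 25) × 58.7 / (72 × 3.699) × 0.85 = 6750.5 / 266.33 × 0.85 ≈ 21.5 mL/min
CrCl ≈ 22 mL/min → bracket < 25 mL/min.
10% of 1200 mg = 120 mg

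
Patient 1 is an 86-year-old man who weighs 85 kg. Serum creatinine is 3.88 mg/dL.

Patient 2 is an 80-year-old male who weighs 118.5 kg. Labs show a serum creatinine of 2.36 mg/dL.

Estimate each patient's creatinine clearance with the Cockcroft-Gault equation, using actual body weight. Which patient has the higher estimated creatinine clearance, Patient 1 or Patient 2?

Patient 1: CrCl = (140 − 86) × 85 / (72 × 3.88) = 4590.0 / 279.36 ≈ 16.4 mL/min
Patient 2: CrCl = (140 − 80) × 118.5 / (72 × 2.36) = 7110.0 / 169.92 ≈ 41.8 mL/min
16.4 vs 41.8 mL/min → Patient 2 is higher.

Patient 2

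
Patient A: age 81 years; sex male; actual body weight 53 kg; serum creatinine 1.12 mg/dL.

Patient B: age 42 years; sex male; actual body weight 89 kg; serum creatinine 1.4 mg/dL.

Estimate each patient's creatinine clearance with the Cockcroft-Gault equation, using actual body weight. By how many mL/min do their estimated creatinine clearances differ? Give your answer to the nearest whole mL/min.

48 mL/min

Patient A: CrCl = (140 − 81) × 53 / (72 × 1.12) = 3127.0 / 80.64 ≈ 38.8 mL/min
Patient B: CrCl = (140 − 42) × 89 / (72 × 1.4) = 8722.0 / 100.80 ≈ 86.5 mL/min
|38.8 − 86.5| = 47.7 mL/min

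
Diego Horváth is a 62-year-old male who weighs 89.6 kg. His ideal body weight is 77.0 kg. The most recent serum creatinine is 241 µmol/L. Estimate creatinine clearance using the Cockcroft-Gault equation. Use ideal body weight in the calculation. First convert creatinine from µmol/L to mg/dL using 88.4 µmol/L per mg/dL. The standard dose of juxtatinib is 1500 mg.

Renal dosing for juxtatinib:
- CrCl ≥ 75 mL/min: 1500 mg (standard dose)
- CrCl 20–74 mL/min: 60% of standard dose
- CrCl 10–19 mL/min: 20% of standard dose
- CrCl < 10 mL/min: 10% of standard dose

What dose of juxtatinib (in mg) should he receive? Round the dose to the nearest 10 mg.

900 mg

SCr = 241 / 88.4 = 2.726 mg/dL
CrCl = (140 − 62) × 77 / (72 × 2.726) = 6006.0 / 196.27 ≈ 30.6 mL/min
CrCl ≈ 31 mL/min → bracket 20–74 mL/min.
60% of 1500 mg = 900 mg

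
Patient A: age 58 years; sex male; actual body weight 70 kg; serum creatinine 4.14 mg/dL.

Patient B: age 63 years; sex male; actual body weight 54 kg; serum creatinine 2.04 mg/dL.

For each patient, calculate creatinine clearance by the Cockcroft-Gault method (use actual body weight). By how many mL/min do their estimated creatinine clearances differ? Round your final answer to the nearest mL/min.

Patient A: CrCl = (140 − 58) × 70 / (72 × 4.14) = 5740.0 / 298.08 ≈ 19.3 mL/min
Patient B: CrCl = (140 − 63) × 54 / (72 × 2.04) = 4158.0 / 146.88 ≈ 28.3 mL/min
|19.3 − 28.3| = 9.0 mL/min

9 mL/min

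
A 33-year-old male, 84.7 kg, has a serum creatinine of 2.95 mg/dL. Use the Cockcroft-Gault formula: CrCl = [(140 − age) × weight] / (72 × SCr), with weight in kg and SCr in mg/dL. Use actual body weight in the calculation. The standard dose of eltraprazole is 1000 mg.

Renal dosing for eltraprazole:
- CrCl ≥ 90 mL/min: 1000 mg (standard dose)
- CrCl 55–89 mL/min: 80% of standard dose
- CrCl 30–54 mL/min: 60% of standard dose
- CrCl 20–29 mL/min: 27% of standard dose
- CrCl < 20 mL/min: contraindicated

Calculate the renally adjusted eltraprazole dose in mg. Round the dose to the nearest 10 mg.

600 mg

CrCl = (140 − 33) × 84.7 / (72 × 2.95) = 9062.9 / 212.40 ≈ 42.7 mL/min
CrCl ≈ 43 mL/min → bracket 30–54 mL/min.
60% of 1000 mg = 600 mg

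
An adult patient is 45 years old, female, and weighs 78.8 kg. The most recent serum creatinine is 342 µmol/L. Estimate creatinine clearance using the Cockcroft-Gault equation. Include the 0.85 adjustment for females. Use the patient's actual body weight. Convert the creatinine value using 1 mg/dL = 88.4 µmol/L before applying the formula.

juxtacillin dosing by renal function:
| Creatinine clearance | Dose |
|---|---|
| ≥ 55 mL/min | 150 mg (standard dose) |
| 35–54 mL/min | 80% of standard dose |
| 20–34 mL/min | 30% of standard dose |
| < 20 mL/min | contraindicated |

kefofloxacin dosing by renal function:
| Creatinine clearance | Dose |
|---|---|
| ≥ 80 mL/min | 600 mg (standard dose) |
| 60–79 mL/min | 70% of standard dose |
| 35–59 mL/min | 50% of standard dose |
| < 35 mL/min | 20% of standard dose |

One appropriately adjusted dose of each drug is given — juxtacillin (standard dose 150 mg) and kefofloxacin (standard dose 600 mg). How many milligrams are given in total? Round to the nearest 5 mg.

165 mg

SCr = 342 / 88.4 = 3.869 mg/dL
CrCl = (140 − 45) × 78.8 / (72 × 3.869) × 0.85 = 7486.0 / 278.57 × 0.85 ≈ 22.8 mL/min
CrCl ≈ 23 mL/min.
juxtacillin: 20–34 mL/min → 30% of 150 mg = 45 mg.
kefofloxacin: < 35 mL/min → 20% of 600 mg = 120 mg.
Total = 45 + 120 = 165 mg.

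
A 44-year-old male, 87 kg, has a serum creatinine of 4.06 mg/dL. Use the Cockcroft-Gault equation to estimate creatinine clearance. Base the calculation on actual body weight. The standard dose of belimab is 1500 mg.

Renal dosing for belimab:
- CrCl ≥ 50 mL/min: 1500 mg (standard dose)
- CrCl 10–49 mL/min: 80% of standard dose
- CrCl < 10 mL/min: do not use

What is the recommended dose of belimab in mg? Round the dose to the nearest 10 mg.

1200 mg

CrCl = (140 − 44) × 87 / (72 × 4.06) = 8352.0 / 292.32 ≈ 28.6 mL/min
CrCl ≈ 29 mL/min → bracket 10–49 mL/min.
80% of 1500 mg = 1200 mg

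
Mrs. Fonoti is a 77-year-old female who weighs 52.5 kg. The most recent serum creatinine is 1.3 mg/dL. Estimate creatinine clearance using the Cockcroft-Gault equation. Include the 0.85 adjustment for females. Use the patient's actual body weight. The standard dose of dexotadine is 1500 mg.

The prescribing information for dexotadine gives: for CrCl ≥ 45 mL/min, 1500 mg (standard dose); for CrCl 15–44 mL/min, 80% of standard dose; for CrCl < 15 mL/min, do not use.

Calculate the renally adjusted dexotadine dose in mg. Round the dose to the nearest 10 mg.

CrCl = (140 − 77) × 52.5 / (72 × 1.3) × 0.85 = 3307.5 / 93.60 × 0.85 ≈ 30.0 mL/min
CrCl ≈ 30 mL/min → bracket 15–44 mL/min.
80% of 1500 mg = 1200 mg

1200 mg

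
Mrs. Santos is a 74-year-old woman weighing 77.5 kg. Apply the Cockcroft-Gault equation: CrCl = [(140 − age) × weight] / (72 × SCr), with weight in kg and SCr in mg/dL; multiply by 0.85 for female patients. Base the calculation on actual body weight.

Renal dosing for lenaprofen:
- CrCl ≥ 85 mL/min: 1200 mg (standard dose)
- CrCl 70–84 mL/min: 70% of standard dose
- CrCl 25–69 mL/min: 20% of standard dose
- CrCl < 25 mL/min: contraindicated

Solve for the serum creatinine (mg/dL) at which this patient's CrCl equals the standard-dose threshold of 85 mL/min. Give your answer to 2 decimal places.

Standard dose requires CrCl ≥ 85 mL/min.
Set (140 − 74) × 77.5 × 0.85 / (72 × SCr) = 85
SCr = (140 − 74) × 77.5 × 0.85 / (72 × 85) = 0.710 mg/dL

0.71 mg/dL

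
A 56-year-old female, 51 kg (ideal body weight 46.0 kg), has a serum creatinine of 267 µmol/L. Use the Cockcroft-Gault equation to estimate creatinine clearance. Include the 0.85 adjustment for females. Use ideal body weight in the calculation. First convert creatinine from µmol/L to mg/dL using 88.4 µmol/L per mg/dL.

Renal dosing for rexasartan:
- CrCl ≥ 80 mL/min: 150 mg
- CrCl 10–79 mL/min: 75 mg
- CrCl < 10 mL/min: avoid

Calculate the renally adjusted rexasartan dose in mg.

SCr = 267 / 88.4 = 3.02 mg/dL
CrCl = (140 − 56) × 46 / (72 × 3.02) × 0.85 = 3864.0 / 217.44 × 0.85 ≈ 15.1 mL/min
CrCl ≈ 15 mL/min → bracket 10–79 mL/min.
Dose for this bracket: 75 mg.

75 mg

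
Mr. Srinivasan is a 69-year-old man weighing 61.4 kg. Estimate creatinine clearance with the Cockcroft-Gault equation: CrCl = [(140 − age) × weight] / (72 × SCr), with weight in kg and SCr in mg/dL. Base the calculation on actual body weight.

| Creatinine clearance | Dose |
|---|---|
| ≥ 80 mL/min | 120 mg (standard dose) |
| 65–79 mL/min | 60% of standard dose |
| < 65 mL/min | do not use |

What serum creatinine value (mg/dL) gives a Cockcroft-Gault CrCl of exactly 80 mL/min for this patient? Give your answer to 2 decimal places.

0.76 mg/dL

Standard dose requires CrCl ≥ 80 mL/min.
Set (140 − 69) × 61.4 / (72 × SCr) = 80
SCr = (140 − 69) × 61.4 / (72 × 80) = 0.757 mg/dL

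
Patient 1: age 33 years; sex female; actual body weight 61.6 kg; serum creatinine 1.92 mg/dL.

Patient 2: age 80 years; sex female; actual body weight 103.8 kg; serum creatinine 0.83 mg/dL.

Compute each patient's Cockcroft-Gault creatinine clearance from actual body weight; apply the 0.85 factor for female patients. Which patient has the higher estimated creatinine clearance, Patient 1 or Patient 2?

Patient 1: CrCl = (140 − 33) × 61.6 / (72 × 1.92) × 0.85 = 6591.2 / 138.24 × 0.85 ≈ 40.5 mL/min
Patient 2: CrCl = (140 − 80) × 103.8 / (72 × 0.83) × 0.85 = 6228.0 / 59.76 × 0.85 ≈ 88.6 mL/min
40.5 vs 88.6 mL/min → Patient 2 is higher.

Patient 2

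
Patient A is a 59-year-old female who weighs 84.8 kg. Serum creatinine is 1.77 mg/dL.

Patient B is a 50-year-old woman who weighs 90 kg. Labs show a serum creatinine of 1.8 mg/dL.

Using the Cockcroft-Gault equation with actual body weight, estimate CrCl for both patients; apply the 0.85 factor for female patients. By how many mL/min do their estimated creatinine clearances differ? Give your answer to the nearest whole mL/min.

Patient A: CrCl = (140 − 59) × 84.8 / (72 × 1.77) × 0.85 = 6868.8 / 127.44 × 0.85 ≈ 45.8 mL/min
Patient B: CrCl = (140 − 50) × 90 / (72 × 1.8) × 0.85 = 8100.0 / 129.60 × 0.85 ≈ 53.1 mL/min
|45.8 − 53.1| = 7.3 mL/min

7 mL/min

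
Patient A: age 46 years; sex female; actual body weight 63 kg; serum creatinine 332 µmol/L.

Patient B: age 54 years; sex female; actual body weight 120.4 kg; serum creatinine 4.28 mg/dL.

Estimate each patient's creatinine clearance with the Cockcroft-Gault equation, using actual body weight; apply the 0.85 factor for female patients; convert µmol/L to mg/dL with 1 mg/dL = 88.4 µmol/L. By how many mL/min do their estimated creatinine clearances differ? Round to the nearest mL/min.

10 mL/min

Patient A: SCr = 332 / 88.4 = 3.756 mg/dL
Patient A: CrCl = (140 − 46) × 63 / (72 × 3.756) × 0.85 = 5922.0 / 270.43 × 0.85 ≈ 18.6 mL/min
Patient B: CrCl = (140 − 54) × 120.4 / (72 × 4.28) × 0.85 = 10354.4 / 308.16 × 0.85 ≈ 28.6 mL/min
|18.6 − 28.6| = 10.0 mL/min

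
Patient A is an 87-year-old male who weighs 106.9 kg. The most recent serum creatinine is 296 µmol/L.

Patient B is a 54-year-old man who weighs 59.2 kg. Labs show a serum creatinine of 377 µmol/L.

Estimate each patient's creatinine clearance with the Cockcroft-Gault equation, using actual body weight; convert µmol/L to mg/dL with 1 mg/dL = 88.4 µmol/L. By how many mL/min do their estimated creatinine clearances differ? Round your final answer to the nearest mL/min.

Patient A: SCr = 296 / 88.4 = 3.348 mg/dL
Patient A: CrCl = (140 − 87) × 106.9 / (72 × 3.348) = 5665.7 / 241.06 ≈ 23.5 mL/min
Patient B: SCr = 377 / 88.4 = 4.265 mg/dL
Patient B: CrCl = (140 − 54) × 59.2 / (72 × 4.265) = 5091.2 / 307.08 ≈ 16.6 mL/min
|23.5 − 16.6| = 6.9 mL/min

7 mL/min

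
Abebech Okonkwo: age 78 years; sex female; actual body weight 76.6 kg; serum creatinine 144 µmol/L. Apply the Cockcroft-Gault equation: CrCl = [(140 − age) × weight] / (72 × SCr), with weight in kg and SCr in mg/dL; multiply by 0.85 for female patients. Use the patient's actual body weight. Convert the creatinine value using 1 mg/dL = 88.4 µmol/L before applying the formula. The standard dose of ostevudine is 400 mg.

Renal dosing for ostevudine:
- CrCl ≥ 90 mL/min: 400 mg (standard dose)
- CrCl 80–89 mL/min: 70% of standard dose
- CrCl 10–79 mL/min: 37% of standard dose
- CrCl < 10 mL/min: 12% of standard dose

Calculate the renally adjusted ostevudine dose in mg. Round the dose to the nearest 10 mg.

SCr = 144 / 88.4 = 1.629 mg/dL
CrCl = (140 − 78) × 76.6 / (72 × 1.629) × 0.85 = 4749.2 / 117.29 × 0.85 ≈ 34.4 mL/min
CrCl ≈ 34 mL/min → bracket 10–79 mL/min.
37% of 400 mg = 148 mg → 150 mg

150 mg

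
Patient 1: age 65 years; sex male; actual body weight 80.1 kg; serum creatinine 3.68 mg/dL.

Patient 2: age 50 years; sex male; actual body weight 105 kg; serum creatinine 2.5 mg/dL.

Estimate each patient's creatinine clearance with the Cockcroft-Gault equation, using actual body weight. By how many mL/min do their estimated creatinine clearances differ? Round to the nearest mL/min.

Patient 1: CrCl = (140 − 65) × 80.1 / (72 × 3.68) = 6007.5 / 264.96 ≈ 22.7 mL/min
Patient 2: CrCl = (140 − 50) × 105 / (72 × 2.5) = 9450.0 / 180.00 ≈ 52.5 mL/min
|22.7 − 52.5| = 29.8 mL/min

30 mL/min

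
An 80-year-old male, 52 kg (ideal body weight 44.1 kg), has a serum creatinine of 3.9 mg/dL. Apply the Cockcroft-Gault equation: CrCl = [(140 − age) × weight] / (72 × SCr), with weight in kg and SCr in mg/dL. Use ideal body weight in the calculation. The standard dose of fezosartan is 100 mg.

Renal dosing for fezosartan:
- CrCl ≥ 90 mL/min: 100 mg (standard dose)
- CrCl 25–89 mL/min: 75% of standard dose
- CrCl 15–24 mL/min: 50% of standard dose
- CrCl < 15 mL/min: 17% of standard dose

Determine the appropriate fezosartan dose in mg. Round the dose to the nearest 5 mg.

CrCl = (140 − 80) × 44.1 / (72 × 3.9) = 2646.0 / 280.80 ≈ 9.4 mL/min
CrCl ≈ 9 mL/min → bracket < 15 mL/min.
17% of 100 mg = 17 mg → 15 mg

15 mg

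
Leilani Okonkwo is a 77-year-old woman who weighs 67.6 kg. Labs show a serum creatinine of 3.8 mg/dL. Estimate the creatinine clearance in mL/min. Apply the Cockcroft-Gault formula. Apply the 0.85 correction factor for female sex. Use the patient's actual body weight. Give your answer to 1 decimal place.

CrCl = (140 − 77) × 67.6 / (72 × 3.8) × 0.85 = 4258.8 / 273.60 × 0.85 ≈ 13.2 mL/min

13.2 mL/min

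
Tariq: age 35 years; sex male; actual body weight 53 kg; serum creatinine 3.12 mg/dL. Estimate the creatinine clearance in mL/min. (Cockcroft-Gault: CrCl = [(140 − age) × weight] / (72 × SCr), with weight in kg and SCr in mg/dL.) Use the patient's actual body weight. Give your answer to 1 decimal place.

CrCl = (140 − 35) × 53 / (72 × 3.12) = 5565.0 / 224.64 ≈ 24.8 mL/min

24.8 mL/min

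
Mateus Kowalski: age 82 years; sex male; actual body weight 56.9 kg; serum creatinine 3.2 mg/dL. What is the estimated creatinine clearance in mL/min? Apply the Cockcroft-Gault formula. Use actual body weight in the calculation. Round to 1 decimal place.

14.3 mL/min

CrCl = (140 − 82) × 56.9 / (72 × 3.2) = 3300.2 / 230.40 ≈ 14.3 mL/min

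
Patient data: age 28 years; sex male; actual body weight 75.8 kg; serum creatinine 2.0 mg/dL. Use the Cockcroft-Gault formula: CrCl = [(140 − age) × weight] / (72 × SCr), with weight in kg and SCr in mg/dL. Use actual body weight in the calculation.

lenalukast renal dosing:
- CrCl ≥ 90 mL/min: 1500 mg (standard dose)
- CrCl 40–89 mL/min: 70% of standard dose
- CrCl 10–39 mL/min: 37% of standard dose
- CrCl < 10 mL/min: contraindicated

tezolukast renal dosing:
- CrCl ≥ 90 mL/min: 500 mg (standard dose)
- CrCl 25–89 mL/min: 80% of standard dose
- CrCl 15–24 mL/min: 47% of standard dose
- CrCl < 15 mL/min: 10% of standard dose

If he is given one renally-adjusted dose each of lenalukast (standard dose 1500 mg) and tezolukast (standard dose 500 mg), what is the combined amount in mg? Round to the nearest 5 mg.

1450 mg

CrCl = (140 − 28) × 75.8 / (72 × 2) = 8489.6 / 144.00 ≈ 59.0 mL/min
CrCl ≈ 59 mL/min.
lenalukast: 40–89 mL/min → 70% of 1500 mg = 1050 mg.
tezolukast: 25–89 mL/min → 80% of 500 mg = 400 mg.
Total = 1050 + 400 = 1450 mg.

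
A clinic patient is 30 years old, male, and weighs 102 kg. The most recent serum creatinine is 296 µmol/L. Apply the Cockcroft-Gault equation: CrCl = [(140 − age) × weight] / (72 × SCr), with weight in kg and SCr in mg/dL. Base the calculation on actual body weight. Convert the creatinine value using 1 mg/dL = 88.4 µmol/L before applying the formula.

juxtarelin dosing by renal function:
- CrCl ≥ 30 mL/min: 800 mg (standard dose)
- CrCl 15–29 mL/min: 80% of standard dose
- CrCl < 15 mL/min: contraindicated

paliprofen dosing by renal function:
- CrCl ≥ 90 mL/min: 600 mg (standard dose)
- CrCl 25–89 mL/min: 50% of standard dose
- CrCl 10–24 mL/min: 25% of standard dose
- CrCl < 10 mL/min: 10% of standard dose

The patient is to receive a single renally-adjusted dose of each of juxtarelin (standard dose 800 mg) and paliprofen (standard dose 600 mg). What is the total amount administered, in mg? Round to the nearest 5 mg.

SCr = 296 / 88.4 = 3.348 mg/dL
CrCl = (140 − 30) × 102 / (72 × 3.348) = 11220.0 / 241.06 ≈ 46.5 mL/min
CrCl ≈ 47 mL/min.
juxtarelin: ≥ 30 mL/min → 100% of 800 mg = 800 mg.
paliprofen: 25–89 mL/min → 50% of 600 mg = 300 mg.
Total = 800 + 300 = 1100 mg.

1100 mg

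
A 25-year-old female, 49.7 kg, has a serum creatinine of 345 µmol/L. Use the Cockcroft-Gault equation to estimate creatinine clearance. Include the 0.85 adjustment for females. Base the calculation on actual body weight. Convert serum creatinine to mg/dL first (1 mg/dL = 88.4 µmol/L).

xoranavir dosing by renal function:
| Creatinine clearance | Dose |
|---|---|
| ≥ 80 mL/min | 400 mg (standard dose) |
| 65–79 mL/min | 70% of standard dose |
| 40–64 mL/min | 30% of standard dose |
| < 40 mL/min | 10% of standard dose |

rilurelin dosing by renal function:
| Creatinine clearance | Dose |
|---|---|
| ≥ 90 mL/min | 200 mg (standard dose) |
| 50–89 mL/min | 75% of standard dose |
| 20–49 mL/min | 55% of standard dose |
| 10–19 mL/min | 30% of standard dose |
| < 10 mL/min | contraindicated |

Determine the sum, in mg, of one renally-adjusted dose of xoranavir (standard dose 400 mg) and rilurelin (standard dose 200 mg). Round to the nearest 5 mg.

SCr = 345 / 88.4 = 3.903 mg/dL
CrCl = (140 − 25) × 49.7 / (72 × 3.903) × 0.85 = 5715.5 / 281.02 × 0.85 ≈ 17.3 mL/min
CrCl ≈ 17 mL/min.
xoranavir: < 40 mL/min → 10% of 400 mg = 40 mg.
rilurelin: 10–19 mL/min → 30% of 200 mg = 60 mg.
Total = 40 + 60 = 100 mg.

100 mg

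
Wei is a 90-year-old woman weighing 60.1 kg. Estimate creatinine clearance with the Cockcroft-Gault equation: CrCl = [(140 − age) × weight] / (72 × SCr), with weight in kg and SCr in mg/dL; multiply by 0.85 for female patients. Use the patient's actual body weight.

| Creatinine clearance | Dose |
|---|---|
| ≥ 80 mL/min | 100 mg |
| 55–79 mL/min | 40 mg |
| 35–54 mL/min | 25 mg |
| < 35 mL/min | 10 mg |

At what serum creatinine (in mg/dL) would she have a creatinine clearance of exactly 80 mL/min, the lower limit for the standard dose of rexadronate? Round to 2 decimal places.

0.44 mg/dL

Standard dose requires CrCl ≥ 80 mL/min.
Set (140 − 90) × 60.1 × 0.85 / (72 × SCr) = 80
SCr = (140 − 90) × 60.1 × 0.85 / (72 × 80) = 0.443 mg/dL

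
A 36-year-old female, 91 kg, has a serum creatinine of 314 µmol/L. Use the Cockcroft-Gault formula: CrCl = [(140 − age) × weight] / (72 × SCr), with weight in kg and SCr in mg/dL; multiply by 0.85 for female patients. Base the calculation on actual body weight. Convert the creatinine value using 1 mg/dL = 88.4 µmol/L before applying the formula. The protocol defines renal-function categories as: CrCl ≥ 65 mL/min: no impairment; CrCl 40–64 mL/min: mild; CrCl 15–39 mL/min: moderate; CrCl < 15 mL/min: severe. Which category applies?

SCr = 314 / 88.4 = 3.552 mg/dL
CrCl = (140 − 36) × 91 / (72 × 3.552) × 0.85 = 9464.0 / 255.74 × 0.85 ≈ 31.5 mL/min
31 mL/min falls in the 'moderate' range.

moderate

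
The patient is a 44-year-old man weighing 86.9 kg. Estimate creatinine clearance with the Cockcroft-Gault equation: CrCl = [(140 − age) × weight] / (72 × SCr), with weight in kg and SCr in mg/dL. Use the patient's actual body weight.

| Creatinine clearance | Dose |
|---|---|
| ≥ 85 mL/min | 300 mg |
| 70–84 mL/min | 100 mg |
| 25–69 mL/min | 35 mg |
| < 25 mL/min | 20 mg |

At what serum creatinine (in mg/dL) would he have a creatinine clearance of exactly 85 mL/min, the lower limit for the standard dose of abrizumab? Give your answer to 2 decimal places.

1.36 mg/dL

Standard dose requires CrCl ≥ 85 mL/min.
Set (140 − 44) × 86.9 / (72 × SCr) = 85
SCr = (140 − 44) × 86.9 / (72 × 85) = 1.363 mg/dL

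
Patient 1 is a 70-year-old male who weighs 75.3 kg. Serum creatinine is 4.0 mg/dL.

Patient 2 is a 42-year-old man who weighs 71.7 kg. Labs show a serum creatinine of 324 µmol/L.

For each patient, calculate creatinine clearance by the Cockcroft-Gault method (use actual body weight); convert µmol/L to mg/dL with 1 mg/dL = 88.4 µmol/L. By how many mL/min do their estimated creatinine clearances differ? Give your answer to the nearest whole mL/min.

Patient 1: CrCl = (140 − 70) × 75.3 / (72 × 4) = 5271.0 / 288.00 ≈ 18.3 mL/min
Patient 2: SCr = 324 / 88.4 = 3.665 mg/dL
Patient 2: CrCl = (140 − 42) × 71.7 / (72 × 3.665) = 7026.6 / 263.88 ≈ 26.6 mL/min
|18.3 − 26.6| = 8.3 mL/min

8 mL/min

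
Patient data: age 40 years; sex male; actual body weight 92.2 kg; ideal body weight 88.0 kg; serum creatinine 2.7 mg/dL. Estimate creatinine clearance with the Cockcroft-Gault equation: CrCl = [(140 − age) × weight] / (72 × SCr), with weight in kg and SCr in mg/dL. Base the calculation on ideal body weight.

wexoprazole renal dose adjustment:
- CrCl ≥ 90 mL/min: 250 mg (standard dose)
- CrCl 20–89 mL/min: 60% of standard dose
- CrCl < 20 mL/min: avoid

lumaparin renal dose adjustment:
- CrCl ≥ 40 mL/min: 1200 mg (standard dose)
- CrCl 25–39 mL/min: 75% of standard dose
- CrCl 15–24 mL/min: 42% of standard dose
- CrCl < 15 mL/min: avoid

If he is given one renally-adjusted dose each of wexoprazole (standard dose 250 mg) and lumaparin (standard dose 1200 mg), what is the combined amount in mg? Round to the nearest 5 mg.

1350 mg

CrCl = (140 − 40) × 88 / (72 × 2.7) = 8800.0 / 194.40 ≈ 45.3 mL/min
CrCl ≈ 45 mL/min.
wexoprazole: 20–89 mL/min → 60% of 250 mg = 150 mg.
lumaparin: ≥ 40 mL/min → 100% of 1200 mg = 1200 mg.
Total = 150 + 1200 = 1350 mg.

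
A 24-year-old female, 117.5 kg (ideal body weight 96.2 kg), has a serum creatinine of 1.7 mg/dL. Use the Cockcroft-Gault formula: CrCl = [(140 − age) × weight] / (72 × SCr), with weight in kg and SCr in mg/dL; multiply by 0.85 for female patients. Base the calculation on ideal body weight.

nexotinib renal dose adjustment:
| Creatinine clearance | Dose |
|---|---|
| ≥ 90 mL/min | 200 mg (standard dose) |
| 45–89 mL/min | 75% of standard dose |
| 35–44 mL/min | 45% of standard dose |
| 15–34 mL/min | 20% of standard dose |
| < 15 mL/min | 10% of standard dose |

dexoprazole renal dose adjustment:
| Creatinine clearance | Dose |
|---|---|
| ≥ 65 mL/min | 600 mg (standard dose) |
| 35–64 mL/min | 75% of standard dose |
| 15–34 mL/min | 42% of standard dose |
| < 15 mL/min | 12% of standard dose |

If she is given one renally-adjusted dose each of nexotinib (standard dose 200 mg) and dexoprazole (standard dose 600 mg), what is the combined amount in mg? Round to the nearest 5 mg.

750 mg

CrCl = (140 − 24) × 96.2 / (72 × 1.7) × 0.85 = 11159.2 / 122.40 × 0.85 ≈ 77.5 mL/min
CrCl ≈ 77 mL/min.
nexotinib: 45–89 mL/min → 75% of 200 mg = 150 mg.
dexoprazole: ≥ 65 mL/min → 100% of 600 mg = 600 mg.
Total = 150 + 600 = 750 mg.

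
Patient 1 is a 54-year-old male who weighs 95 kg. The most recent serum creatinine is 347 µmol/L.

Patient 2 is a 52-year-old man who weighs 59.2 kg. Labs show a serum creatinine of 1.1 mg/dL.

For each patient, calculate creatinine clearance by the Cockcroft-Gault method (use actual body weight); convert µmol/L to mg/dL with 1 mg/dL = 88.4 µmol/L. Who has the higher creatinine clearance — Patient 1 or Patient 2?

Patient 2

Patient 1: SCr = 347 / 88.4 = 3.925 mg/dL
Patient 1: CrCl = (140 − 54) × 95 / (72 × 3.925) = 8170.0 / 282.60 ≈ 28.9 mL/min
Patient 2: CrCl = (140 − 52) × 59.2 / (72 × 1.1) = 5209.6 / 79.20 ≈ 65.8 mL/min
28.9 vs 65.8 mL/min → Patient 2 is higher.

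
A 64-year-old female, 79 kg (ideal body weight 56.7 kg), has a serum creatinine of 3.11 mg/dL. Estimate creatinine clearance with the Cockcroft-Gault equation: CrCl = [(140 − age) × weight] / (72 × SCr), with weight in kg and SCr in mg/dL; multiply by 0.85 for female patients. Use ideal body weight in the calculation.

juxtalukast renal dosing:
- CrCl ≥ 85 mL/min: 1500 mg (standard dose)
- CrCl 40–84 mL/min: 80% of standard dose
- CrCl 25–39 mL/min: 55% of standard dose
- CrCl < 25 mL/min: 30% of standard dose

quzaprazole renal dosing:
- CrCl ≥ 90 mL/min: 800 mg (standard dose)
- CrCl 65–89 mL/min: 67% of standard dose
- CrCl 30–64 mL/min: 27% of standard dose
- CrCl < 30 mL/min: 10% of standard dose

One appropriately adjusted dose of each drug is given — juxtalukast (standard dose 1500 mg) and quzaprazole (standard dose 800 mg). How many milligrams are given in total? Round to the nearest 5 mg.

CrCl = (140 − 64) × 56.7 / (72 × 3.11) × 0.85 = 4309.2 / 223.92 × 0.85 ≈ 16.4 mL/min
CrCl ≈ 16 mL/min.
juxtalukast: < 25 mL/min → 30% of 1500 mg = 450 mg.
quzaprazole: < 30 mL/min → 10% of 800 mg = 80 mg.
Total = 450 + 80 = 530 mg.

530 mg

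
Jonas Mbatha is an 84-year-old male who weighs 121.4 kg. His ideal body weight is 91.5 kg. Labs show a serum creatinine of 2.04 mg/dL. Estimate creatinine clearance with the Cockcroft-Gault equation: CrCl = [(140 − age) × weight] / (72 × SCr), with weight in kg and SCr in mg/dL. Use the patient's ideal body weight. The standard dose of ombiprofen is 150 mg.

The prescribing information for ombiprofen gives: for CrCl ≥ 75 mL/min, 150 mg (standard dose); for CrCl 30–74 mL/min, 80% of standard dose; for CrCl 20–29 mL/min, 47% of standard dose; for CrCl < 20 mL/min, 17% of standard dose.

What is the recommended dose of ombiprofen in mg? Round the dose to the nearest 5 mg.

CrCl = (140 − 84) × 91.5 / (72 × 2.04) = 5124.0 / 146.88 ≈ 34.9 mL/min
CrCl ≈ 35 mL/min → bracket 30–74 mL/min.
80% of 150 mg = 120 mg

120 mg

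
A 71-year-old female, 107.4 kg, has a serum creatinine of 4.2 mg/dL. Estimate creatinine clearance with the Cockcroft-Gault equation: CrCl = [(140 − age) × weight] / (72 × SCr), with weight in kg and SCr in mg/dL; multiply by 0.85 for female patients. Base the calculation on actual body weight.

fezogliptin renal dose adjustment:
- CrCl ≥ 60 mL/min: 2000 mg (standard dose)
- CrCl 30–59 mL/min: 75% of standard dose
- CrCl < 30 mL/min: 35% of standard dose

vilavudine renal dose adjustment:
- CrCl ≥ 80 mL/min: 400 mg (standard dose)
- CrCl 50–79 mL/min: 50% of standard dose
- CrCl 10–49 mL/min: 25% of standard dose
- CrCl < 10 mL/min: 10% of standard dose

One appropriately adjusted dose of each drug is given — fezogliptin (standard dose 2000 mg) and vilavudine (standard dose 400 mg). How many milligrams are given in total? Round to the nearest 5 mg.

CrCl = (140 − 71) × 107.4 / (72 × 4.2) × 0.85 = 7410.6 / 302.40 × 0.85 ≈ 20.8 mL/min
CrCl ≈ 21 mL/min.
fezogliptin: < 30 mL/min → 35% of 2000 mg = 700 mg.
vilavudine: 10–49 mL/min → 25% of 400 mg = 100 mg.
Total = 700 + 100 = 800 mg.

800 mg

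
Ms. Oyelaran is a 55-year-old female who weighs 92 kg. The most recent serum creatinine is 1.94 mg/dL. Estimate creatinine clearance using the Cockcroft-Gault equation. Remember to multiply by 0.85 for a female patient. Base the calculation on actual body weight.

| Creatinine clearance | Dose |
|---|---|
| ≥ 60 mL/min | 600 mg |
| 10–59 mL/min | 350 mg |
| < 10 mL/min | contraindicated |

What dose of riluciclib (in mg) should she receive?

CrCl = (140 − 55) × 92 / (72 × 1.94) × 0.85 = 7820.0 / 139.68 × 0.85 ≈ 47.6 mL/min
CrCl ≈ 48 mL/min → bracket 10–59 mL/min.
Dose for this bracket: 350 mg.

350 mg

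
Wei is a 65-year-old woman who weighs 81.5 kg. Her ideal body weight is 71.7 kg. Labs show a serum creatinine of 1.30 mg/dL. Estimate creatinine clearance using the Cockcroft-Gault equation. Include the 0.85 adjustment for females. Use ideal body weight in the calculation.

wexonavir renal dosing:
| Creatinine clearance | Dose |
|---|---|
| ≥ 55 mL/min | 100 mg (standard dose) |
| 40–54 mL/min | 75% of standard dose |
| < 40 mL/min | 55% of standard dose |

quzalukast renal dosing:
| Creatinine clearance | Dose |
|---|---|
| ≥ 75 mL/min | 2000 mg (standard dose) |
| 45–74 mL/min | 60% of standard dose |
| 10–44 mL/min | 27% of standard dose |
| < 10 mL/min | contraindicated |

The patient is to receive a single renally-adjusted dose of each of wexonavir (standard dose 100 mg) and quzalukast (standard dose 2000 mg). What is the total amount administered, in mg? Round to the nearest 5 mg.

CrCl = (140 − 65) × 71.7 / (72 × 1.3) × 0.85 = 5377.5 / 93.60 × 0.85 ≈ 48.8 mL/min
CrCl ≈ 49 mL/min.
wexonavir: 40–54 mL/min → 75% of 100 mg = 75 mg.
quzalukast: 45–74 mL/min → 60% of 2000 mg = 1200 mg.
Total = 75 + 1200 = 1275 mg.

1275 mg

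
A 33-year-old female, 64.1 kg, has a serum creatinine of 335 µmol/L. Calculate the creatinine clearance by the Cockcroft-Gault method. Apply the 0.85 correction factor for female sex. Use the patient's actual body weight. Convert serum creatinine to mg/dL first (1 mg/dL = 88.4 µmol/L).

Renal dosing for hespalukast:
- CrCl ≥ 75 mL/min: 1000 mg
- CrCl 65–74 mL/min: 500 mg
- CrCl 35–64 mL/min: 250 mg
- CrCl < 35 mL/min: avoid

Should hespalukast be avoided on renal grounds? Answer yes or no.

SCr = 335 / 88.4 = 3.79 mg/dL
CrCl = (140 − 33) × 64.1 / (72 × 3.79) × 0.85 = 6858.7 / 272.88 × 0.85 ≈ 21.4 mL/min
CrCl ≈ 21 mL/min, which is < 35 mL/min.

yes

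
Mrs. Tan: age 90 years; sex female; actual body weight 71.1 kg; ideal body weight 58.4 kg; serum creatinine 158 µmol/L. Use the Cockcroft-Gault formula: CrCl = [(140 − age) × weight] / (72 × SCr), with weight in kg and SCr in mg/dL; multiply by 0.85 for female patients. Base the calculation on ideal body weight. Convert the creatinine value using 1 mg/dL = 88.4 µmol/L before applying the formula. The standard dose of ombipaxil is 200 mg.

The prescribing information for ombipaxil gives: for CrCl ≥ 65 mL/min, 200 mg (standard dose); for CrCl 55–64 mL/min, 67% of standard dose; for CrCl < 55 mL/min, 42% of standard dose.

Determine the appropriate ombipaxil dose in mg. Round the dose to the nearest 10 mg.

SCr = 158 / 88.4 = 1.787 mg/dL
CrCl = (140 − 90) × 58.4 / (72 × 1.787) × 0.85 = 2920.0 / 128.66 × 0.85 ≈ 19.3 mL/min
CrCl ≈ 19 mL/min → bracket < 55 mL/min.
42% of 200 mg = 84 mg → 80 mg

80 mg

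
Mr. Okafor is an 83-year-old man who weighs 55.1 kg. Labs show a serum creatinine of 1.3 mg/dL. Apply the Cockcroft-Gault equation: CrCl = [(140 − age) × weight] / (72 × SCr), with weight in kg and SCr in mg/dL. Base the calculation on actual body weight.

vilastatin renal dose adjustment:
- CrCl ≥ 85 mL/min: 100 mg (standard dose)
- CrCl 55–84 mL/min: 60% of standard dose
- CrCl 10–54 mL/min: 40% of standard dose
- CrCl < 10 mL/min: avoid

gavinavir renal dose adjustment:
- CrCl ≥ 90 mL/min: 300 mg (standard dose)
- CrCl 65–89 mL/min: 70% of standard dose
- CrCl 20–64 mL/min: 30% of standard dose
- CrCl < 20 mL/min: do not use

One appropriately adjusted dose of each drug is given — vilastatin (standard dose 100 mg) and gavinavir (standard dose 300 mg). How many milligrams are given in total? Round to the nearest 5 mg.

CrCl = (140 − 83) × 55.1 / (72 × 1.3) = 3140.7 / 93.60 ≈ 33.6 mL/min
CrCl ≈ 34 mL/min.
vilastatin: 10–54 mL/min → 40% of 100 mg = 40 mg.
gavinavir: 20–64 mL/min → 30% of 300 mg = 90 mg.
Total = 40 + 90 = 130 mg.

130 mg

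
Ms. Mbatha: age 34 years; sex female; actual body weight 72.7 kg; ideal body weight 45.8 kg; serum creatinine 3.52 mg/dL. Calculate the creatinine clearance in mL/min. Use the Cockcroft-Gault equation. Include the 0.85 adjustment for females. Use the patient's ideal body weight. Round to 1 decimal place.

CrCl = (140 − 34) × 45.8 / (72 × 3.52) × 0.85 = 4854.8 / 253.44 × 0.85 ≈ 16.3 mL/min

16.3 mL/min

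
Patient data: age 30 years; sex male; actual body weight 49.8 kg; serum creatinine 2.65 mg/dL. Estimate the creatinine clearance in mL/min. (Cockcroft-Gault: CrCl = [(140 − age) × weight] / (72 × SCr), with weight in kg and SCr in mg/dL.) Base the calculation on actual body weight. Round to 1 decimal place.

CrCl = (140 − 30) × 49.8 / (72 × 2.65) = 5478.0 / 190.80 ≈ 28.7 mL/min

28.7 mL/min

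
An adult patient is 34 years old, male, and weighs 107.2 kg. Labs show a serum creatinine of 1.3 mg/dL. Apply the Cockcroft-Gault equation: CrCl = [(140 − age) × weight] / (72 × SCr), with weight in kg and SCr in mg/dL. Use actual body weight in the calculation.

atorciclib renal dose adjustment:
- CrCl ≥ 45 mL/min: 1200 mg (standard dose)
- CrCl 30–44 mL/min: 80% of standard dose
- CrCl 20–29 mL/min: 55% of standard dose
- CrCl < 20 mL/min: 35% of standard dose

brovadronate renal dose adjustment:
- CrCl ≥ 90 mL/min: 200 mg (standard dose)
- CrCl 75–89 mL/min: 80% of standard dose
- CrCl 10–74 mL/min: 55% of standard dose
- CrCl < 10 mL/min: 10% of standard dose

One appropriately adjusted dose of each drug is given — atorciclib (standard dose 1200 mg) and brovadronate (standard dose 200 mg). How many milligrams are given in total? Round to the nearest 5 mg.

1400 mg

CrCl = (140 − 34) × 107.2 / (72 × 1.3) = 11363.2 / 93.60 ≈ 121.4 mL/min
CrCl ≈ 121 mL/min.
atorciclib: ≥ 45 mL/min → 100% of 1200 mg = 1200 mg.
brovadronate: ≥ 90 mL/min → 100% of 200 mg = 200 mg.
Total = 1200 + 200 = 1400 mg.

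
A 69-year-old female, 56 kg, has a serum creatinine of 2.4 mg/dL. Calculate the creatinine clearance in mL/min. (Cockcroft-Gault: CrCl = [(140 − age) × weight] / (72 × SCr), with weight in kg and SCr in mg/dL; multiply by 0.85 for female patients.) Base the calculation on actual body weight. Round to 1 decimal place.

19.6 mL/min

CrCl = (140 − 69) × 56 / (72 × 2.4) × 0.85 = 3976.0 / 172.80 × 0.85 ≈ 19.6 mL/min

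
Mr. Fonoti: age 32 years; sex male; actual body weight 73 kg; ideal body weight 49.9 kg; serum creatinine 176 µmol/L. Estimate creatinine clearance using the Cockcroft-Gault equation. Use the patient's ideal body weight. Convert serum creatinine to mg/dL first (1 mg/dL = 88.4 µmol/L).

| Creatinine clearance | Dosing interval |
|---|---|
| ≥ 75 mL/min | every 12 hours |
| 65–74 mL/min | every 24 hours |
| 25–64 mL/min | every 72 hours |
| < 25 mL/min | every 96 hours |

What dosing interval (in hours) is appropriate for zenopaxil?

every 72 hours

SCr = 176 / 88.4 = 1.991 mg/dL
CrCl = (140 − 32) × 49.9 / (72 × 1.991) = 5389.2 / 143.35 ≈ 37.6 mL/min
CrCl ≈ 38 mL/min → bracket 25–64 mL/min → every 72 hours.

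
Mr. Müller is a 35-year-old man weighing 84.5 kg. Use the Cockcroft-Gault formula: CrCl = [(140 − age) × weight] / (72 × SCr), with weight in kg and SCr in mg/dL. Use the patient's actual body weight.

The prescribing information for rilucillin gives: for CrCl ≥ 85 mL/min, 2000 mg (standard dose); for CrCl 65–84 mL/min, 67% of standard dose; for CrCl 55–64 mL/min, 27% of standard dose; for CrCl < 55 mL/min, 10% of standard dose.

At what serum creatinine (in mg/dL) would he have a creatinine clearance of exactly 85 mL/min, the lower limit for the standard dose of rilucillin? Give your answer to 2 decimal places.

Standard dose requires CrCl ≥ 85 mL/min.
Set (140 − 35) × 84.5 / (72 × SCr) = 85
SCr = (140 − 35) × 84.5 / (72 × 85) = 1.450 mg/dL

1.45 mg/dL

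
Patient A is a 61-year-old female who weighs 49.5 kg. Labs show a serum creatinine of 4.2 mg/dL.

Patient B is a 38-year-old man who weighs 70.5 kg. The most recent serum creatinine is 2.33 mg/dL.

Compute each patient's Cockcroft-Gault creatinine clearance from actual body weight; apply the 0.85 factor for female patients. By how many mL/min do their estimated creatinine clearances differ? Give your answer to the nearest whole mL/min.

Patient A: CrCl = (140 − 61) × 49.5 / (72 × 4.2) × 0.85 = 3910.5 / 302.40 × 0.85 ≈ 11.0 mL/min
Patient B: CrCl = (140 − 38) × 70.5 / (72 × 2.33) = 7191.0 / 167.76 ≈ 42.9 mL/min
|11.0 − 42.9| = 31.9 mL/min

32 mL/min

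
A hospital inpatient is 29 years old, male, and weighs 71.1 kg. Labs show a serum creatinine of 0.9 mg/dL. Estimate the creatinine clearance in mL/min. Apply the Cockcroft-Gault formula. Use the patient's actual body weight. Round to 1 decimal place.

CrCl = (140 − 29) × 71.1 / (72 × 0.9) = 7892.1 / 64.80 ≈ 121.8 mL/min

121.8 mL/min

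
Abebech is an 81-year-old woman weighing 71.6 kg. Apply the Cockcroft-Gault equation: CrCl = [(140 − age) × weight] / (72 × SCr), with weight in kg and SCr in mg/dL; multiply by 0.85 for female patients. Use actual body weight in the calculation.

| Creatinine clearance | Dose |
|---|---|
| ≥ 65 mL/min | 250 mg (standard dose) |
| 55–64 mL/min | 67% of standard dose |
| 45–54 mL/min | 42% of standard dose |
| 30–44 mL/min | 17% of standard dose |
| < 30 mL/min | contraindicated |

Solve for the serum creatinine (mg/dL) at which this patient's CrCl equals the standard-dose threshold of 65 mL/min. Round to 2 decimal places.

Standard dose requires CrCl ≥ 65 mL/min.
Set (140 − 81) × 71.6 × 0.85 / (72 × SCr) = 65
SCr = (140 − 81) × 71.6 × 0.85 / (72 × 65) = 0.767 mg/dL

0.77 mg/dL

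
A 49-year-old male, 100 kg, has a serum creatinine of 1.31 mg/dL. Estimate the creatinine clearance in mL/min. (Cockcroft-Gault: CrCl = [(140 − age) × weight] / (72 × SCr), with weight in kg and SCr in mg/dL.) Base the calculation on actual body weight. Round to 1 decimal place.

CrCl = (140 − 49) × 100 / (72 × 1.31) = 9100.0 / 94.32 ≈ 96.5 mL/min

96.5 mL/min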